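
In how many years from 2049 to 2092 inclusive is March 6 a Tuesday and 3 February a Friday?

Check each year's weekday for March 6 and 3 February:
  2049: Sat/Wed  2050: Sun/Thu  2051: Mon/Fri  2052: Wed/Sat  2053: Thu/Mon  2054: Fri/Tue  2055: Sat/Wed  2056: Mon/Thu  2057: Tue/Sat  2058: Wed/Sun  2059: Thu/Mon  2060: Sat/Tue  2061: Sun/Thu  2062: Mon/Fri  …(16 more)…  2079: Mon/Fri  2080: Wed/Sat  2081: Thu/Mon  2082: Fri/Tue  2083: Sat/Wed  2084: Mon/Thu  2085: Tue/Sat  2086: Wed/Sun  2087: Thu/Mon  2088: Sat/Tue  2089: Sun/Thu  2090: Mon/Fri  2091: Tue/Sat  2092: Thu/Sun
Both conditions hold in: 2068 — 1.

1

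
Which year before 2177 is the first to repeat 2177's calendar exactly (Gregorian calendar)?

2166

Two years share a calendar iff Jan 1 falls on the same weekday and both are leap or both are common. 2177: Jan 1 is Wednesday, common year.
2176: Jan 1 Monday, leap
2175: Jan 1 Sunday, common
2174: Jan 1 Saturday, common
2173: Jan 1 Friday, common
2172: Jan 1 Wednesday, leap
2171: Jan 1 Tuesday, common
2170: Jan 1 Monday, common
2169: Jan 1 Sunday, common
2168: Jan 1 Friday, leap
2167: Jan 1 Thursday, common
2166: Jan 1 Wednesday, common
2166 matches on both conditions.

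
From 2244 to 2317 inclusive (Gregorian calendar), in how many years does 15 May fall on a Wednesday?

Track 15 May's weekday year by year (advancing +1, or +2 across a Feb 29):
  2244: Wed ✓  2245: Thu (+1)  2246: Fri (+1)  2247: Sat (+1)  2248: Mon (+2)
  2249: Tue (+1)  2250: Wed (+1) ✓  2251: Thu (+1)  2252: Sat (+2)  2253: Sun (+1)
  2254: Mon (+1)  2255: Tue (+1)  2256: Thu (+2)  2257: Fri (+1)  … (46 more years) …
  2304: Sun (+2)  2305: Mon (+1)  2306: Tue (+1)  2307: Wed (+1) ✓  2308: Fri (+2)
  2309: Sat (+1)  2310: Sun (+1)  2311: Mon (+1)  2312: Wed (+2) ✓  2313: Thu (+1)
  2314: Fri (+1)  2315: Sat (+1)  2316: Mon (+2)  2317: Tue (+1)
Wednesday years: 2244, 2250, 2261, 2267, 2272, 2278, 2289, 2295, 2301, 2307, 2312 — 11 in total.

11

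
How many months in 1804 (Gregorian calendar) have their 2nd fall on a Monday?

3

Check the 2nd of each month of 1804: Jan 2: Mon, Feb 2: Thu, Mar 2: Fri, Apr 2: Mon, May 2: Wed, Jun 2: Sat, Jul 2: Mon, Aug 2: Thu, Sep 2: Sun, Oct 2: Tue, Nov 2: Fri, Dec 2: Sun.
Monday occurs in January, April, July — 3 months.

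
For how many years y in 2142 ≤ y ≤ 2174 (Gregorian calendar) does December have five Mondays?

December has 31 days; it has five Mondays when Monday falls among the first (month-length − 28) days — i.e. when December 1 is one of Monday/Sunday/Saturday.
December 1 by year: 2142:Sat✓ 2143:Sun✓ 2144:Tue 2145:Wed 2146:Thu 2147:Fri 2148:Sun✓ 2149:Mon✓ 2150:Tue 2151:Wed 2152:Fri 2153:Sat✓ 2154:Sun✓ 2155:Mon✓ 2156:Wed …(3 more)… 2160:Mon✓ 2161:Tue 2162:Wed 2163:Thu 2164:Sat✓ 2165:Sun✓ 2166:Mon✓ 2167:Tue 2168:Thu 2169:Fri 2170:Sat✓ 2171:Sun✓ 2172:Tue 2173:Wed 2174:Thu
Years with five Mondays: 2142, 2143, 2148, 2149, 2153, 2154, 2155, 2159, 2160, 2164, 2165, 2166, 2170, 2171 → 14.

14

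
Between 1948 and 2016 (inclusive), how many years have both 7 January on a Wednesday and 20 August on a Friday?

Check each year's weekday for 7 January and 20 August:
  1948: Wed/Fri ✓  1949: Fri/Sat  1950: Sat/Sun  1951: Sun/Mon  1952: Mon/Wed  1953: Wed/Thu  1954: Thu/Fri  1955: Fri/Sat  1956: Sat/Mon  1957: Mon/Tue  1958: Tue/Wed  1959: Wed/Thu  1960: Thu/Sat  1961: Sat/Sun  …(41 more)…  2003: Tue/Wed  2004: Wed/Fri ✓  2005: Fri/Sat  2006: Sat/Sun  2007: Sun/Mon  2008: Mon/Wed  2009: Wed/Thu  2010: Thu/Fri  2011: Fri/Sat  2012: Sat/Mon  2013: Mon/Tue  2014: Tue/Wed  2015: Wed/Thu  2016: Thu/Sat
Both conditions hold in: 1948, 1976, 2004 — 3.

3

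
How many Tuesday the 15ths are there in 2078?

3

Check the 15th of each month of 2078: Jan 15: Sat, Feb 15: Tue, Mar 15: Tue, Apr 15: Fri, May 15: Sun, Jun 15: Wed, Jul 15: Fri, Aug 15: Mon, Sep 15: Thu, Oct 15: Sat, Nov 15: Tue, Dec 15: Thu.
Tuesday occurs in February, March, November — 3 months.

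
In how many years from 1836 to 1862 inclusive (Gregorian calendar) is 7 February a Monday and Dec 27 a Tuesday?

3

Check each year's weekday for 7 February and Dec 27:
  1836: Sun/Tue  1837: Tue/Wed  1838: Wed/Thu  1839: Thu/Fri  1840: Fri/Sun  1841: Sun/Mon  1842: Mon/Tue ✓  1843: Tue/Wed  1844: Wed/Fri  1845: Fri/Sat  1846: Sat/Sun  1847: Sun/Mon  1848: Mon/Wed  1849: Wed/Thu  1850: Thu/Fri  1851: Fri/Sat  1852: Sat/Mon  1853: Mon/Tue ✓  1854: Tue/Wed  1855: Wed/Thu  1856: Thu/Sat  1857: Sat/Sun  1858: Sun/Mon  1859: Mon/Tue ✓  1860: Tue/Thu  1861: Thu/Fri  1862: Fri/Sat
Both conditions hold in: 1842, 1853, 1859 — 3.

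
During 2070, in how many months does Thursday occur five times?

A month of length L has five Thursdays iff its first Thursday is on day ≤ L−28 (so day 1–3 in a 31-day month, 1–2 in a 30-day month, day 1 in a leap February).
Checking each month of 2070: Jan starts Wed (31d) ✓; Feb starts Sat (28d); Mar starts Sat (31d); Apr starts Tue (30d); May starts Thu (31d) ✓; Jun starts Sun (30d); Jul starts Tue (31d) ✓; Aug starts Fri (31d); Sep starts Mon (30d); Oct starts Wed (31d) ✓; Nov starts Sat (30d); Dec starts Mon (31d).
Five-Thursday months: January, May, July, October → 4.

4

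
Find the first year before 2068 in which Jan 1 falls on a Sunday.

Jan 1 advances by 2 weekdays after a leap year and by 1 after a common year.
2068: Jan 1 is Sunday (leap).
2067: Saturday
2066: Friday
2065: Thursday
2064: Tuesday (leap)
2063: Monday
2062: Sunday
2062 begins on a Sunday

2062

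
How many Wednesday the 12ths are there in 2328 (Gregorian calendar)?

2

Check the 12th of each month of 2328: Jan 12: Thu, Feb 12: Sun, Mar 12: Mon, Apr 12: Thu, May 12: Sat, Jun 12: Tue, Jul 12: Thu, Aug 12: Sun, Sep 12: Wed, Oct 12: Fri, Nov 12: Mon, Dec 12: Wed.
Wednesday occurs in September, December — 2 months.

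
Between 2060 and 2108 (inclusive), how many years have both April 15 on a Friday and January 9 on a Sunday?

Check each year's weekday for April 15 and January 9:
  2060: Thu/Fri  2061: Fri/Sun ✓  2062: Sat/Mon  2063: Sun/Tue  2064: Tue/Wed  2065: Wed/Fri  2066: Thu/Sat  2067: Fri/Sun ✓  2068: Sun/Mon  2069: Mon/Wed  2070: Tue/Thu  2071: Wed/Fri  2072: Fri/Sat  2073: Sat/Mon  …(21 more)…  2095: Fri/Sun ✓  2096: Sun/Mon  2097: Mon/Wed  2098: Tue/Thu  2099: Wed/Fri  2100: Thu/Sat  2101: Fri/Sun ✓  2102: Sat/Mon  2103: Sun/Tue  2104: Tue/Wed  2105: Wed/Fri  2106: Thu/Sat  2107: Fri/Sun ✓  2108: Sun/Mon
Both conditions hold in: 2061, 2067, 2078, 2089, 2095, 2101, 2107 — 7.

7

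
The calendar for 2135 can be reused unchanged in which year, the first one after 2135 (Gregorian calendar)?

2146

Two years share a calendar iff Jan 1 falls on the same weekday and both are leap or both are common. 2135: Jan 1 is Saturday, common year.
2136: Jan 1 Sunday, leap
2137: Jan 1 Tuesday, common
2138: Jan 1 Wednesday, common
2139: Jan 1 Thursday, common
2140: Jan 1 Friday, leap
2141: Jan 1 Sunday, common
2142: Jan 1 Monday, common
2143: Jan 1 Tuesday, common
2144: Jan 1 Wednesday, leap
2145: Jan 1 Friday, common
2146: Jan 1 Saturday, common
2146 matches on both conditions.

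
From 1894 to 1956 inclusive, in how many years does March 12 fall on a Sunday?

Track March 12's weekday year by year (advancing +1, or +2 across a Feb 29):
  1894: Mon  1895: Tue (+1)  1896: Thu (+2)  1897: Fri (+1)  1898: Sat (+1)
  1899: Sun (+1) ✓  1900: Mon (+1)  1901: Tue (+1)  1902: Wed (+1)  1903: Thu (+1)
  1904: Sat (+2)  1905: Sun (+1) ✓  1906: Mon (+1)  1907: Tue (+1)  … (35 more years) …
  1943: Fri (+1)  1944: Sun (+2) ✓  1945: Mon (+1)  1946: Tue (+1)  1947: Wed (+1)
  1948: Fri (+2)  1949: Sat (+1)  1950: Sun (+1) ✓  1951: Mon (+1)  1952: Wed (+2)
  1953: Thu (+1)  1954: Fri (+1)  1955: Sat (+1)  1956: Mon (+2)
Sunday years: 1899, 1905, 1911, 1916, 1922, 1933, 1939, 1944, 1950 — 9 in total.

9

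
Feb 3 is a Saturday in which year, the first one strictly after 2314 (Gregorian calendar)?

From one year to the next, a fixed date's weekday advances by 1, or by 2 when a Feb 29 lies between the two dates.
2314: February 3 is Tuesday.
2315: Wednesday (+1)
2316: Thursday (+1)
2317: Saturday (+2)
Feb 3 falls on a Saturday in 2317.

2317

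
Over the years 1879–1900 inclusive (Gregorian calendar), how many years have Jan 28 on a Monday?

3

Track Jan 28's weekday year by year (advancing +1, or +2 across a Feb 29):
  1879: Tue  1880: Wed (+1)  1881: Fri (+2)  1882: Sat (+1)  1883: Sun (+1)
  1884: Mon (+1) ✓  1885: Wed (+2)  1886: Thu (+1)  1887: Fri (+1)  1888: Sat (+1)
  1889: Mon (+2) ✓  1890: Tue (+1)  1891: Wed (+1)  1892: Thu (+1)  1893: Sat (+2)
  1894: Sun (+1)  1895: Mon (+1) ✓  1896: Tue (+1)  1897: Thu (+2)  1898: Fri (+1)
  1899: Sat (+1)  1900: Sun (+1)
Monday years: 1884, 1889, 1895 — 3 in total.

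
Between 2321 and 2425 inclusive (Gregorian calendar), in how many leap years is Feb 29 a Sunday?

3

Leap years in 2321–2425: 26 of them.
Feb 29 weekday advances by 5 (mod 7) from one leap year to the next four years later (or differs when a century non-leap intervenes).
Leap-day weekdays: 2324:Fri 2328:Wed 2332:Mon 2336:Sat 2340:Thu 2344:Tue 2348:Sun✓ 2352:Fri 2356:Wed 2360:Mon 2364:Sat 2368:Thu 2372:Tue 2376:Sun✓ 2380:Fri 2384:Wed 2388:Mon 2392:Sat 2396:Thu 2400:Tue 2404:Sun✓ 2408:Fri 2412:Wed 2416:Mon 2420:Sat 2424:Thu
Sunday: 2348, 2376, 2404 → 3.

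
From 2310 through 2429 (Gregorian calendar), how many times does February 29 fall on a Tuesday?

5

Leap years in 2310–2429: 30 of them.
Feb 29 weekday advances by 5 (mod 7) from one leap year to the next four years later (or differs when a century non-leap intervenes).
Leap-day weekdays: 2312:Thu 2316:Tue✓ 2320:Sun 2324:Fri 2328:Wed 2332:Mon 2336:Sat 2340:Thu 2344:Tue✓ 2348:Sun 2352:Fri 2356:Wed 2360:Mon …(4 more)… 2380:Fri 2384:Wed 2388:Mon 2392:Sat 2396:Thu 2400:Tue✓ 2404:Sun 2408:Fri 2412:Wed 2416:Mon 2420:Sat 2424:Thu 2428:Tue✓
Tuesday: 2316, 2344, 2372, 2400, 2428 → 5.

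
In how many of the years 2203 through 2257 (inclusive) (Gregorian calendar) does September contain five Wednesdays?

15

September has 30 days; it has five Wednesdays when Wednesday falls among the first (month-length − 28) days — i.e. when September 1 is one of Wednesday/Tuesday.
September 1 by year: 2203:Thu 2204:Sat 2205:Sun 2206:Mon 2207:Tue✓ 2208:Thu 2209:Fri 2210:Sat 2211:Sun 2212:Tue✓ 2213:Wed✓ 2214:Thu 2215:Fri 2216:Sun 2217:Mon …(25 more)… 2243:Fri 2244:Sun 2245:Mon 2246:Tue✓ 2247:Wed✓ 2248:Fri 2249:Sat 2250:Sun 2251:Mon 2252:Wed✓ 2253:Thu 2254:Fri 2255:Sat 2256:Mon 2257:Tue✓
Years with five Wednesdays: 2207, 2212, 2213, 2218, 2219, 2224, 2229, 2230, 2235, 2240, 2241, 2246, 2247, 2252, 2257 → 15.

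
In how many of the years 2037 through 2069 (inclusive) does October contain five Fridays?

October has 31 days; it has five Fridays when Friday falls among the first (month-length − 28) days — i.e. when October 1 is one of Friday/Thursday/Wednesday.
October 1 by year: 2037:Thu✓ 2038:Fri✓ 2039:Sat 2040:Mon 2041:Tue 2042:Wed✓ 2043:Thu✓ 2044:Sat 2045:Sun 2046:Mon 2047:Tue 2048:Thu✓ 2049:Fri✓ 2050:Sat 2051:Sun …(3 more)… 2055:Fri✓ 2056:Sun 2057:Mon 2058:Tue 2059:Wed✓ 2060:Fri✓ 2061:Sat 2062:Sun 2063:Mon 2064:Wed✓ 2065:Thu✓ 2066:Fri✓ 2067:Sat 2068:Mon 2069:Tue
Years with five Fridays: 2037, 2038, 2042, 2043, 2048, 2049, 2053, 2054, 2055, 2059, 2060, 2064, 2065, 2066 → 14.

14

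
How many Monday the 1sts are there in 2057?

2

Check the 1st of each month of 2057: Jan 1: Mon, Feb 1: Thu, Mar 1: Thu, Apr 1: Sun, May 1: Tue, Jun 1: Fri, Jul 1: Sun, Aug 1: Wed, Sep 1: Sat, Oct 1: Mon, Nov 1: Thu, Dec 1: Sat.
Monday occurs in January, October — 2 months.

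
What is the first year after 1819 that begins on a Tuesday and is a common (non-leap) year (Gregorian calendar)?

1822

Jan 1 advances by 2 weekdays after a leap year and by 1 after a common year.
1819: Jan 1 is Friday.
1820: Saturday (leap)
1821: Monday
1822: Tuesday
1822 begins on a Tuesday and is a common year.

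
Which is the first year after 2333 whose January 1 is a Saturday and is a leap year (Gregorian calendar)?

2344

Jan 1 advances by 2 weekdays after a leap year and by 1 after a common year.
2333: Jan 1 is Sunday.
2334: Monday
2335: Tuesday
2336: Wednesday (leap)
2337: Friday
2338: Saturday
2339: Sunday
2340: Monday (leap)
2341: Wednesday
2342: Thursday
2343: Friday
2344: Saturday (leap)
2344 begins on a Saturday and is a leap year.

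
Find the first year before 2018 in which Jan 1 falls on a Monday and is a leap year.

1996

Jan 1 advances by 2 weekdays after a leap year and by 1 after a common year.
2018: Jan 1 is Monday.
2017: Sunday
2016: Friday (leap)
2015: Thursday
2014: Wednesday
2013: Tuesday
2012: Sunday (leap)
2011: Saturday
2010: Friday
2009: Thursday
2008: Tuesday (leap)
2007: Monday
2006: Sunday
2005: Saturday
2004: Thursday (leap)
2003: Wednesday
2002: Tuesday
2001: Monday
2000: Saturday (leap)
1999: Friday
1998: Thursday
1997: Wednesday
1996: Monday (leap)
1996 begins on a Monday and is a leap year.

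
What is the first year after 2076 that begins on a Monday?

Jan 1 advances by 2 weekdays after a leap year and by 1 after a common year.
2076: Jan 1 is Wednesday (leap).
2077: Friday
2078: Saturday
2079: Sunday
2080: Monday (leap)
2080 begins on a Monday

2080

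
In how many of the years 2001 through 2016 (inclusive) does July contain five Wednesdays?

7

July has 31 days; it has five Wednesdays when Wednesday falls among the first (month-length − 28) days — i.e. when July 1 is one of Wednesday/Tuesday/Monday.
July 1 by year: 2001:Sun 2002:Mon✓ 2003:Tue✓ 2004:Thu 2005:Fri 2006:Sat 2007:Sun 2008:Tue✓ 2009:Wed✓ 2010:Thu 2011:Fri 2012:Sun 2013:Mon✓ 2014:Tue✓ 2015:Wed✓ 2016:Fri
Years with five Wednesdays: 2002, 2003, 2008, 2009, 2013, 2014, 2015 → 7.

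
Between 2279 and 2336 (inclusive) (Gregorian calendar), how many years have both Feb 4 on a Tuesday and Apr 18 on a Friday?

Check each year's weekday for Feb 4 and Apr 18:
  2279: Tue/Fri ✓  2280: Wed/Sun  2281: Fri/Mon  2282: Sat/Tue  2283: Sun/Wed  2284: Mon/Fri  2285: Wed/Sat  2286: Thu/Sun  2287: Fri/Mon  2288: Sat/Wed  2289: Mon/Thu  2290: Tue/Fri ✓  2291: Wed/Sat  2292: Thu/Mon  …(30 more)…  2323: Sun/Wed  2324: Mon/Fri  2325: Wed/Sat  2326: Thu/Sun  2327: Fri/Mon  2328: Sat/Wed  2329: Mon/Thu  2330: Tue/Fri ✓  2331: Wed/Sat  2332: Thu/Mon  2333: Sat/Tue  2334: Sun/Wed  2335: Mon/Thu  2336: Tue/Sat
Both conditions hold in: 2279, 2290, 2302, 2313, 2319, 2330 — 6.

6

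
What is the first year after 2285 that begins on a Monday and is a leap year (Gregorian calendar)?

2312

Jan 1 advances by 2 weekdays after a leap year and by 1 after a common year.
2285: Jan 1 is Thursday.
2286: Friday
2287: Saturday
2288: Sunday (leap)
2289: Tuesday
2290: Wednesday
2291: Thursday
2292: Friday (leap)
2293: Sunday
2294: Monday
2295: Tuesday
2296: Wednesday (leap)
2297: Friday
2298: Saturday
2299: Sunday
2300: Monday
2301: Tuesday
2302: Wednesday
2303: Thursday
2304: Friday (leap)
2305: Sunday
2306: Monday
2307: Tuesday
2308: Wednesday (leap)
2309: Friday
2310: Saturday
2311: Sunday
2312: Monday (leap)
2312 begins on a Monday and is a leap year.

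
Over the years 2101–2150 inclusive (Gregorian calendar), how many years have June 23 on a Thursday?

Track June 23's weekday year by year (advancing +1, or +2 across a Feb 29):
  2101: Thu ✓  2102: Fri (+1)  2103: Sat (+1)  2104: Mon (+2)  2105: Tue (+1)
  2106: Wed (+1)  2107: Thu (+1) ✓  2108: Sat (+2)  2109: Sun (+1)  2110: Mon (+1)
  2111: Tue (+1)  2112: Thu (+2) ✓  2113: Fri (+1)  2114: Sat (+1)  … (22 more years) …
  2137: Sun (+1)  2138: Mon (+1)  2139: Tue (+1)  2140: Thu (+2) ✓  2141: Fri (+1)
  2142: Sat (+1)  2143: Sun (+1)  2144: Tue (+2)  2145: Wed (+1)  2146: Thu (+1) ✓
  2147: Fri (+1)  2148: Sun (+2)  2149: Mon (+1)  2150: Tue (+1)
Thursday years: 2101, 2107, 2112, 2118, 2129, 2135, 2140, 2146 — 8 in total.

8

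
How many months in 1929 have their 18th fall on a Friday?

2

Check the 18th of each month of 1929: Jan 18: Fri, Feb 18: Mon, Mar 18: Mon, Apr 18: Thu, May 18: Sat, Jun 18: Tue, Jul 18: Thu, Aug 18: Sun, Sep 18: Wed, Oct 18: Fri, Nov 18: Mon, Dec 18: Wed.
Friday occurs in January, October — 2 months.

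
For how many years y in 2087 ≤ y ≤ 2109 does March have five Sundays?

9

March has 31 days; it has five Sundays when Sunday falls among the first (month-length − 28) days — i.e. when March 1 is one of Sunday/Saturday/Friday.
March 1 by year: 2087:Sat✓ 2088:Mon 2089:Tue 2090:Wed 2091:Thu 2092:Sat✓ 2093:Sun✓ 2094:Mon 2095:Tue 2096:Thu 2097:Fri✓ 2098:Sat✓ 2099:Sun✓ 2100:Mon 2101:Tue 2102:Wed 2103:Thu 2104:Sat✓ 2105:Sun✓ 2106:Mon 2107:Tue 2108:Thu 2109:Fri✓
Years with five Sundays: 2087, 2092, 2093, 2097, 2098, 2099, 2104, 2105, 2109 → 9.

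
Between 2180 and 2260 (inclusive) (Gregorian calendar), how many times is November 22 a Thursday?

13

Track November 22's weekday year by year (advancing +1, or +2 across a Feb 29):
  2180: Wed  2181: Thu (+1) ✓  2182: Fri (+1)  2183: Sat (+1)  2184: Mon (+2)
  2185: Tue (+1)  2186: Wed (+1)  2187: Thu (+1) ✓  2188: Sat (+2)  2189: Sun (+1)
  2190: Mon (+1)  2191: Tue (+1)  2192: Thu (+2) ✓  2193: Fri (+1)  … (53 more years) …
  2247: Mon (+1)  2248: Wed (+2)  2249: Thu (+1) ✓  2250: Fri (+1)  2251: Sat (+1)
  2252: Mon (+2)  2253: Tue (+1)  2254: Wed (+1)  2255: Thu (+1) ✓  2256: Sat (+2)
  2257: Sun (+1)  2258: Mon (+1)  2259: Tue (+1)  2260: Thu (+2) ✓
Thursday years: 2181, 2187, 2192, 2198, 2204, 2210, 2221, 2227, 2232, 2238, 2249, 2255, 2260 — 13 in total.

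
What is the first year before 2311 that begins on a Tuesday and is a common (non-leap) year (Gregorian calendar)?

2307

Jan 1 advances by 2 weekdays after a leap year and by 1 after a common year.
2311: Jan 1 is Sunday.
2310: Saturday
2309: Friday
2308: Wednesday (leap)
2307: Tuesday
2307 begins on a Tuesday and is a common year.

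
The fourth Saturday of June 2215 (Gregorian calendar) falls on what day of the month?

June 1, 2215 is a Thursday, so the first Saturday is the 3rd.
The fourth Saturday is 3 + 21 = 24.

24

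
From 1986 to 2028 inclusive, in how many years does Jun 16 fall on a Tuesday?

Track Jun 16's weekday year by year (advancing +1, or +2 across a Feb 29):
  1986: Mon  1987: Tue (+1) ✓  1988: Thu (+2)  1989: Fri (+1)  1990: Sat (+1)
  1991: Sun (+1)  1992: Tue (+2) ✓  1993: Wed (+1)  1994: Thu (+1)  1995: Fri (+1)
  1996: Sun (+2)  1997: Mon (+1)  1998: Tue (+1) ✓  1999: Wed (+1)  … (15 more years) …
  2015: Tue (+1) ✓  2016: Thu (+2)  2017: Fri (+1)  2018: Sat (+1)  2019: Sun (+1)
  2020: Tue (+2) ✓  2021: Wed (+1)  2022: Thu (+1)  2023: Fri (+1)  2024: Sun (+2)
  2025: Mon (+1)  2026: Tue (+1) ✓  2027: Wed (+1)  2028: Fri (+2)
Tuesday years: 1987, 1992, 1998, 2009, 2015, 2020, 2026 — 7 in total.

7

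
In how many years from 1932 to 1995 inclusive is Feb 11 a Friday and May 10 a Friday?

0

Check each year's weekday for Feb 11 and May 10:
  1932: Thu/Tue  1933: Sat/Wed  1934: Sun/Thu  1935: Mon/Fri  1936: Tue/Sun  1937: Thu/Mon  1938: Fri/Tue  1939: Sat/Wed  1940: Sun/Fri  1941: Tue/Sat  1942: Wed/Sun  1943: Thu/Mon  1944: Fri/Wed  1945: Sun/Thu  …(36 more)…  1982: Thu/Mon  1983: Fri/Tue  1984: Sat/Thu  1985: Mon/Fri  1986: Tue/Sat  1987: Wed/Sun  1988: Thu/Tue  1989: Sat/Wed  1990: Sun/Thu  1991: Mon/Fri  1992: Tue/Sun  1993: Thu/Mon  1994: Fri/Tue  1995: Sat/Wed
Both conditions hold in: no year — 0.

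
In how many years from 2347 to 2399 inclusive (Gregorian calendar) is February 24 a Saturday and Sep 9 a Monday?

2

Check each year's weekday for February 24 and Sep 9:
  2347: Mon/Tue  2348: Tue/Thu  2349: Thu/Fri  2350: Fri/Sat  2351: Sat/Sun  2352: Sun/Tue  2353: Tue/Wed  2354: Wed/Thu  2355: Thu/Fri  2356: Fri/Sun  2357: Sun/Mon  2358: Mon/Tue  2359: Tue/Wed  2360: Wed/Fri  …(25 more)…  2386: Mon/Tue  2387: Tue/Wed  2388: Wed/Fri  2389: Fri/Sat  2390: Sat/Sun  2391: Sun/Mon  2392: Mon/Wed  2393: Wed/Thu  2394: Thu/Fri  2395: Fri/Sat  2396: Sat/Mon ✓  2397: Mon/Tue  2398: Tue/Wed  2399: Wed/Thu
Both conditions hold in: 2368, 2396 — 2.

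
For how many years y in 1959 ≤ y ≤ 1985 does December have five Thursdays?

12

December has 31 days; it has five Thursdays when Thursday falls among the first (month-length − 28) days — i.e. when December 1 is one of Thursday/Wednesday/Tuesday.
December 1 by year: 1959:Tue✓ 1960:Thu✓ 1961:Fri 1962:Sat 1963:Sun 1964:Tue✓ 1965:Wed✓ 1966:Thu✓ 1967:Fri 1968:Sun 1969:Mon 1970:Tue✓ 1971:Wed✓ 1972:Fri 1973:Sat 1974:Sun 1975:Mon 1976:Wed✓ 1977:Thu✓ 1978:Fri 1979:Sat 1980:Mon 1981:Tue✓ 1982:Wed✓ 1983:Thu✓ 1984:Sat 1985:Sun
Years with five Thursdays: 1959, 1960, 1964, 1965, 1966, 1970, 1971, 1976, 1977, 1981, 1982, 1983 → 12.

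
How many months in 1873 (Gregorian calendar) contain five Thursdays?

4

A month of length L has five Thursdays iff its first Thursday is on day ≤ L−28 (so day 1–3 in a 31-day month, 1–2 in a 30-day month, day 1 in a leap February).
Checking each month of 1873: Jan starts Wed (31d) ✓; Feb starts Sat (28d); Mar starts Sat (31d); Apr starts Tue (30d); May starts Thu (31d) ✓; Jun starts Sun (30d); Jul starts Tue (31d) ✓; Aug starts Fri (31d); Sep starts Mon (30d); Oct starts Wed (31d) ✓; Nov starts Sat (30d); Dec starts Mon (31d).
Five-Thursday months: January, May, July, October → 4.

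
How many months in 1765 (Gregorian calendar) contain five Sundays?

A month of length L has five Sundays iff its first Sunday is on day ≤ L−28 (so day 1–3 in a 31-day month, 1–2 in a 30-day month, day 1 in a leap February).
Checking each month of 1765: Jan starts Tue (31d); Feb starts Fri (28d); Mar starts Fri (31d) ✓; Apr starts Mon (30d); May starts Wed (31d); Jun starts Sat (30d) ✓; Jul starts Mon (31d); Aug starts Thu (31d); Sep starts Sun (30d) ✓; Oct starts Tue (31d); Nov starts Fri (30d); Dec starts Sun (31d) ✓.
Five-Sunday months: March, June, September, December → 4.

4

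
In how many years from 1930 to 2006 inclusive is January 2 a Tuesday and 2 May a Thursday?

Check each year's weekday for January 2 and 2 May:
  1930: Thu/Fri  1931: Fri/Sat  1932: Sat/Mon  1933: Mon/Tue  1934: Tue/Wed  1935: Wed/Thu  1936: Thu/Sat  1937: Sat/Sun  1938: Sun/Mon  1939: Mon/Tue  1940: Tue/Thu ✓  1941: Thu/Fri  1942: Fri/Sat  1943: Sat/Sun  …(49 more)…  1993: Sat/Sun  1994: Sun/Mon  1995: Mon/Tue  1996: Tue/Thu ✓  1997: Thu/Fri  1998: Fri/Sat  1999: Sat/Sun  2000: Sun/Tue  2001: Tue/Wed  2002: Wed/Thu  2003: Thu/Fri  2004: Fri/Sun  2005: Sun/Mon  2006: Mon/Tue
Both conditions hold in: 1940, 1968, 1996 — 3.

3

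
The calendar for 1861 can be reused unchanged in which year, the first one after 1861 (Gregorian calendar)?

1867

Two years share a calendar iff Jan 1 falls on the same weekday and both are leap or both are common. 1861: Jan 1 is Tuesday, common year.
1862: Jan 1 Wednesday, common
1863: Jan 1 Thursday, common
1864: Jan 1 Friday, leap
1865: Jan 1 Sunday, common
1866: Jan 1 Monday, common
1867: Jan 1 Tuesday, common
1867 matches on both conditions.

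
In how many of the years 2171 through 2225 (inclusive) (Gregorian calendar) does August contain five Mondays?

August has 31 days; it has five Mondays when Monday falls among the first (month-length − 28) days — i.e. when August 1 is one of Monday/Sunday/Saturday.
August 1 by year: 2171:Thu 2172:Sat✓ 2173:Sun✓ 2174:Mon✓ 2175:Tue 2176:Thu 2177:Fri 2178:Sat✓ 2179:Sun✓ 2180:Tue 2181:Wed 2182:Thu 2183:Fri 2184:Sun✓ 2185:Mon✓ …(25 more)… 2211:Thu 2212:Sat✓ 2213:Sun✓ 2214:Mon✓ 2215:Tue 2216:Thu 2217:Fri 2218:Sat✓ 2219:Sun✓ 2220:Tue 2221:Wed 2222:Thu 2223:Fri 2224:Sun✓ 2225:Mon✓
Years with five Mondays: 2172, 2173, 2174, 2178, 2179, 2184, 2185, 2189, 2190, 2191, 2195, 2196, 2201, 2202, 2203, 2207, 2208, 2212, 2213, 2214, 2218, 2219, 2224, 2225 → 24.

24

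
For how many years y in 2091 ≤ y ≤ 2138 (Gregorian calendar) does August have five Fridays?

August has 31 days; it has five Fridays when Friday falls among the first (month-length − 28) days — i.e. when August 1 is one of Friday/Thursday/Wednesday.
August 1 by year: 2091:Wed✓ 2092:Fri✓ 2093:Sat 2094:Sun 2095:Mon 2096:Wed✓ 2097:Thu✓ 2098:Fri✓ 2099:Sat 2100:Sun 2101:Mon 2102:Tue 2103:Wed✓ 2104:Fri✓ 2105:Sat …(18 more)… 2124:Tue 2125:Wed✓ 2126:Thu✓ 2127:Fri✓ 2128:Sun 2129:Mon 2130:Tue 2131:Wed✓ 2132:Fri✓ 2133:Sat 2134:Sun 2135:Mon 2136:Wed✓ 2137:Thu✓ 2138:Fri✓
Years with five Fridays: 2091, 2092, 2096, 2097, 2098, 2103, 2104, 2108, 2109, 2110, 2114, 2115, 2120, 2121, 2125, 2126, 2127, 2131, 2132, 2136, 2137, 2138 → 22.

22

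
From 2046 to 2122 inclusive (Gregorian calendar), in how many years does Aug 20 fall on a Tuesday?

Track Aug 20's weekday year by year (advancing +1, or +2 across a Feb 29):
  2046: Mon  2047: Tue (+1) ✓  2048: Thu (+2)  2049: Fri (+1)  2050: Sat (+1)
  2051: Sun (+1)  2052: Tue (+2) ✓  2053: Wed (+1)  2054: Thu (+1)  2055: Fri (+1)
  2056: Sun (+2)  2057: Mon (+1)  2058: Tue (+1) ✓  2059: Wed (+1)  … (49 more years) …
  2109: Tue (+1) ✓  2110: Wed (+1)  2111: Thu (+1)  2112: Sat (+2)  2113: Sun (+1)
  2114: Mon (+1)  2115: Tue (+1) ✓  2116: Thu (+2)  2117: Fri (+1)  2118: Sat (+1)
  2119: Sun (+1)  2120: Tue (+2) ✓  2121: Wed (+1)  2122: Thu (+1)
Tuesday years: 2047, 2052, 2058, 2069, 2075, 2080, 2086, 2097, 2109, 2115, 2120 — 11 in total.

11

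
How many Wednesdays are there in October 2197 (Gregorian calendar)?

4

October 2197 has 31 days and begins on Sunday.
The first Wednesday is October 4.
Wednesdays fall on 4, 11, 18, 25 — that's 4.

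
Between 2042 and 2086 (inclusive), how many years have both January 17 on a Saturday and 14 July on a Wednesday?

Check each year's weekday for January 17 and 14 July:
  2042: Fri/Mon  2043: Sat/Tue  2044: Sun/Thu  2045: Tue/Fri  2046: Wed/Sat  2047: Thu/Sun  2048: Fri/Tue  2049: Sun/Wed  2050: Mon/Thu  2051: Tue/Fri  2052: Wed/Sun  2053: Fri/Mon  2054: Sat/Tue  2055: Sun/Wed  …(17 more)…  2073: Tue/Fri  2074: Wed/Sat  2075: Thu/Sun  2076: Fri/Tue  2077: Sun/Wed  2078: Mon/Thu  2079: Tue/Fri  2080: Wed/Sun  2081: Fri/Mon  2082: Sat/Tue  2083: Sun/Wed  2084: Mon/Fri  2085: Wed/Sat  2086: Thu/Sun
Both conditions hold in: 2060 — 1.

1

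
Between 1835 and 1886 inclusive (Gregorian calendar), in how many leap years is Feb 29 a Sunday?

2

Leap years in 1835–1886: 13 of them.
Feb 29 weekday advances by 5 (mod 7) from one leap year to the next four years later (or differs when a century non-leap intervenes).
Leap-day weekdays: 1836:Mon 1840:Sat 1844:Thu 1848:Tue 1852:Sun✓ 1856:Fri 1860:Wed 1864:Mon 1868:Sat 1872:Thu 1876:Tue 1880:Sun✓ 1884:Fri
Sunday: 1852, 1880 → 2.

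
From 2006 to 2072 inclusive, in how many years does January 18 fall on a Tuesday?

Track January 18's weekday year by year (advancing +1, or +2 across a Feb 29):
  2006: Wed  2007: Thu (+1)  2008: Fri (+1)  2009: Sun (+2)  2010: Mon (+1)
  2011: Tue (+1) ✓  2012: Wed (+1)  2013: Fri (+2)  2014: Sat (+1)  2015: Sun (+1)
  2016: Mon (+1)  2017: Wed (+2)  2018: Thu (+1)  2019: Fri (+1)  … (39 more years) …
  2059: Sat (+1)  2060: Sun (+1)  2061: Tue (+2) ✓  2062: Wed (+1)  2063: Thu (+1)
  2064: Fri (+1)  2065: Sun (+2)  2066: Mon (+1)  2067: Tue (+1) ✓  2068: Wed (+1)
  2069: Fri (+2)  2070: Sat (+1)  2071: Sun (+1)  2072: Mon (+1)
Tuesday years: 2011, 2022, 2028, 2033, 2039, 2050, 2056, 2061, 2067 — 9 in total.

9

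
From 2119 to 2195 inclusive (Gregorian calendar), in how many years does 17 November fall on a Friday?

Track 17 November's weekday year by year (advancing +1, or +2 across a Feb 29):
  2119: Fri ✓  2120: Sun (+2)  2121: Mon (+1)  2122: Tue (+1)  2123: Wed (+1)
  2124: Fri (+2) ✓  2125: Sat (+1)  2126: Sun (+1)  2127: Mon (+1)  2128: Wed (+2)
  2129: Thu (+1)  2130: Fri (+1) ✓  2131: Sat (+1)  2132: Mon (+2)  … (49 more years) …
  2182: Sun (+1)  2183: Mon (+1)  2184: Wed (+2)  2185: Thu (+1)  2186: Fri (+1) ✓
  2187: Sat (+1)  2188: Mon (+2)  2189: Tue (+1)  2190: Wed (+1)  2191: Thu (+1)
  2192: Sat (+2)  2193: Sun (+1)  2194: Mon (+1)  2195: Tue (+1)
Friday years: 2119, 2124, 2130, 2141, 2147, 2152, 2158, 2169, 2175, 2180, 2186 — 11 in total.

11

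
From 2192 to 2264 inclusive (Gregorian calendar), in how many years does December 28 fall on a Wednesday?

Track December 28's weekday year by year (advancing +1, or +2 across a Feb 29):
  2192: Fri  2193: Sat (+1)  2194: Sun (+1)  2195: Mon (+1)  2196: Wed (+2) ✓
  2197: Thu (+1)  2198: Fri (+1)  2199: Sat (+1)  2200: Sun (+1)  2201: Mon (+1)
  2202: Tue (+1)  2203: Wed (+1) ✓  2204: Fri (+2)  2205: Sat (+1)  … (45 more years) …
  2251: Sun (+1)  2252: Tue (+2)  2253: Wed (+1) ✓  2254: Thu (+1)  2255: Fri (+1)
  2256: Sun (+2)  2257: Mon (+1)  2258: Tue (+1)  2259: Wed (+1) ✓  2260: Fri (+2)
  2261: Sat (+1)  2262: Sun (+1)  2263: Mon (+1)  2264: Wed (+2) ✓
Wednesday years: 2196, 2203, 2208, 2214, 2225, 2231, 2236, 2242, 2253, 2259, 2264 — 11 in total.

11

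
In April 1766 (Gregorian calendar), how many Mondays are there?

April 1766 has 30 days and begins on Tuesday.
The first Monday is April 7.
Mondays fall on 7, 14, 21, 28 — that's 4.

4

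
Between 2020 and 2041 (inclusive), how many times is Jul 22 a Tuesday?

3

Track Jul 22's weekday year by year (advancing +1, or +2 across a Feb 29):
  2020: Wed  2021: Thu (+1)  2022: Fri (+1)  2023: Sat (+1)  2024: Mon (+2)
  2025: Tue (+1) ✓  2026: Wed (+1)  2027: Thu (+1)  2028: Sat (+2)  2029: Sun (+1)
  2030: Mon (+1)  2031: Tue (+1) ✓  2032: Thu (+2)  2033: Fri (+1)  2034: Sat (+1)
  2035: Sun (+1)  2036: Tue (+2) ✓  2037: Wed (+1)  2038: Thu (+1)  2039: Fri (+1)
  2040: Sun (+2)  2041: Mon (+1)
Tuesday years: 2025, 2031, 2036 — 3 in total.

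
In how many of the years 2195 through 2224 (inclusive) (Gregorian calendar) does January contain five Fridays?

January has 31 days; it has five Fridays when Friday falls among the first (month-length − 28) days — i.e. when January 1 is one of Friday/Thursday/Wednesday.
January 1 by year: 2195:Thu✓ 2196:Fri✓ 2197:Sun 2198:Mon 2199:Tue 2200:Wed✓ 2201:Thu✓ 2202:Fri✓ 2203:Sat 2204:Sun 2205:Tue 2206:Wed✓ 2207:Thu✓ 2208:Fri✓ 2209:Sun 2210:Mon 2211:Tue 2212:Wed✓ 2213:Fri✓ 2214:Sat 2215:Sun 2216:Mon 2217:Wed✓ 2218:Thu✓ 2219:Fri✓ 2220:Sat 2221:Mon 2222:Tue 2223:Wed✓ 2224:Thu✓
Years with five Fridays: 2195, 2196, 2200, 2201, 2202, 2206, 2207, 2208, 2212, 2213, 2217, 2218, 2219, 2223, 2224 → 15.

15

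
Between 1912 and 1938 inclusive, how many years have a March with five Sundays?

March has 31 days; it has five Sundays when Sunday falls among the first (month-length − 28) days — i.e. when March 1 is one of Sunday/Saturday/Friday.
March 1 by year: 1912:Fri✓ 1913:Sat✓ 1914:Sun✓ 1915:Mon 1916:Wed 1917:Thu 1918:Fri✓ 1919:Sat✓ 1920:Mon 1921:Tue 1922:Wed 1923:Thu 1924:Sat✓ 1925:Sun✓ 1926:Mon 1927:Tue 1928:Thu 1929:Fri✓ 1930:Sat✓ 1931:Sun✓ 1932:Tue 1933:Wed 1934:Thu 1935:Fri✓ 1936:Sun✓ 1937:Mon 1938:Tue
Years with five Sundays: 1912, 1913, 1914, 1918, 1919, 1924, 1925, 1929, 1930, 1931, 1935, 1936 → 12.

12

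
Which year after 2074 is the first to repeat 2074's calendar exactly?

Two years share a calendar iff Jan 1 falls on the same weekday and both are leap or both are common. 2074: Jan 1 is Monday, common year.
2075: Jan 1 Tuesday, common
2076: Jan 1 Wednesday, leap
2077: Jan 1 Friday, common
2078: Jan 1 Saturday, common
2079: Jan 1 Sunday, common
2080: Jan 1 Monday, leap
2081: Jan 1 Wednesday, common
2082: Jan 1 Thursday, common
2083: Jan 1 Friday, common
2084: Jan 1 Saturday, leap
2085: Jan 1 Monday, common
2085 matches on both conditions.

2085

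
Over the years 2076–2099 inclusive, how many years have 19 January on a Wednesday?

Track 19 January's weekday year by year (advancing +1, or +2 across a Feb 29):
  2076: Sun  2077: Tue (+2)  2078: Wed (+1) ✓  2079: Thu (+1)  2080: Fri (+1)
  2081: Sun (+2)  2082: Mon (+1)  2083: Tue (+1)  2084: Wed (+1) ✓  2085: Fri (+2)
  2086: Sat (+1)  2087: Sun (+1)  2088: Mon (+1)  2089: Wed (+2) ✓  2090: Thu (+1)
  2091: Fri (+1)  2092: Sat (+1)  2093: Mon (+2)  2094: Tue (+1)  2095: Wed (+1) ✓
  2096: Thu (+1)  2097: Sat (+2)  2098: Sun (+1)  2099: Mon (+1)
Wednesday years: 2078, 2084, 2089, 2095 — 4 in total.

4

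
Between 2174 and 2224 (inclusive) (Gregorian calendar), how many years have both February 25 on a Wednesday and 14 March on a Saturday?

6

Check each year's weekday for February 25 and 14 March:
  2174: Fri/Mon  2175: Sat/Tue  2176: Sun/Thu  2177: Tue/Fri  2178: Wed/Sat ✓  2179: Thu/Sun  2180: Fri/Tue  2181: Sun/Wed  2182: Mon/Thu  2183: Tue/Fri  2184: Wed/Sun  2185: Fri/Mon  2186: Sat/Tue  2187: Sun/Wed  …(23 more)…  2211: Mon/Thu  2212: Tue/Sat  2213: Thu/Sun  2214: Fri/Mon  2215: Sat/Tue  2216: Sun/Thu  2217: Tue/Fri  2218: Wed/Sat ✓  2219: Thu/Sun  2220: Fri/Tue  2221: Sun/Wed  2222: Mon/Thu  2223: Tue/Fri  2224: Wed/Sun
Both conditions hold in: 2178, 2189, 2195, 2201, 2207, 2218 — 6.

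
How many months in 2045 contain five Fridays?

A month of length L has five Fridays iff its first Friday is on day ≤ L−28 (so day 1–3 in a 31-day month, 1–2 in a 30-day month, day 1 in a leap February).
Checking each month of 2045: Jan starts Sun (31d); Feb starts Wed (28d); Mar starts Wed (31d) ✓; Apr starts Sat (30d); May starts Mon (31d); Jun starts Thu (30d) ✓; Jul starts Sat (31d); Aug starts Tue (31d); Sep starts Fri (30d) ✓; Oct starts Sun (31d); Nov starts Wed (30d); Dec starts Fri (31d) ✓.
Five-Friday months: March, June, September, December → 4.

4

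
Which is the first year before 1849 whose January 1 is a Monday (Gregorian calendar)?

1844

Jan 1 advances by 2 weekdays after a leap year and by 1 after a common year.
1849: Jan 1 is Monday.
1848: Saturday (leap)
1847: Friday
1846: Thursday
1845: Wednesday
1844: Monday (leap)
1844 begins on a Monday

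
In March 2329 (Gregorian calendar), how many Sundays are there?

5

March 2329 has 31 days and begins on Friday.
The first Sunday is March 3.
Sundays fall on 3, 10, 17, 24, 31 — that's 5.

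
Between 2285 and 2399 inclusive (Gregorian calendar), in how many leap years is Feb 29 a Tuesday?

3

Leap years in 2285–2399: 27 of them.
Feb 29 weekday advances by 5 (mod 7) from one leap year to the next four years later (or differs when a century non-leap intervenes).
Leap-day weekdays: 2288:Wed 2292:Mon 2296:Sat 2304:Mon 2308:Sat 2312:Thu 2316:Tue✓ 2320:Sun 2324:Fri 2328:Wed 2332:Mon 2336:Sat 2340:Thu 2344:Tue✓ 2348:Sun 2352:Fri 2356:Wed 2360:Mon 2364:Sat 2368:Thu 2372:Tue✓ 2376:Sun 2380:Fri 2384:Wed 2388:Mon 2392:Sat 2396:Thu
Tuesday: 2316, 2344, 2372 → 3.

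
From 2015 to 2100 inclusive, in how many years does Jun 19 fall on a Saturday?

Track Jun 19's weekday year by year (advancing +1, or +2 across a Feb 29):
  2015: Fri  2016: Sun (+2)  2017: Mon (+1)  2018: Tue (+1)  2019: Wed (+1)
  2020: Fri (+2)  2021: Sat (+1) ✓  2022: Sun (+1)  2023: Mon (+1)  2024: Wed (+2)
  2025: Thu (+1)  2026: Fri (+1)  2027: Sat (+1) ✓  2028: Mon (+2)  … (58 more years) …
  2087: Thu (+1)  2088: Sat (+2) ✓  2089: Sun (+1)  2090: Mon (+1)  2091: Tue (+1)
  2092: Thu (+2)  2093: Fri (+1)  2094: Sat (+1) ✓  2095: Sun (+1)  2096: Tue (+2)
  2097: Wed (+1)  2098: Thu (+1)  2099: Fri (+1)  2100: Sat (+1) ✓
Saturday years: 2021, 2027, 2032, 2038, 2049, 2055, 2060, 2066, 2077, 2083, 2088, 2094, 2100 — 13 in total.

13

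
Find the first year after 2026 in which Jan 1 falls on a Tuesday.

2030

Jan 1 advances by 2 weekdays after a leap year and by 1 after a common year.
2026: Jan 1 is Thursday.
2027: Friday
2028: Saturday (leap)
2029: Monday
2030: Tuesday
2030 begins on a Tuesday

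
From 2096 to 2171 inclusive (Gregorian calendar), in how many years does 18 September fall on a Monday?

10

Track 18 September's weekday year by year (advancing +1, or +2 across a Feb 29):
  2096: Tue  2097: Wed (+1)  2098: Thu (+1)  2099: Fri (+1)  2100: Sat (+1)
  2101: Sun (+1)  2102: Mon (+1) ✓  2103: Tue (+1)  2104: Thu (+2)  2105: Fri (+1)
  2106: Sat (+1)  2107: Sun (+1)  2108: Tue (+2)  2109: Wed (+1)  … (48 more years) …
  2158: Mon (+1) ✓  2159: Tue (+1)  2160: Thu (+2)  2161: Fri (+1)  2162: Sat (+1)
  2163: Sun (+1)  2164: Tue (+2)  2165: Wed (+1)  2166: Thu (+1)  2167: Fri (+1)
  2168: Sun (+2)  2169: Mon (+1) ✓  2170: Tue (+1)  2171: Wed (+1)
Monday years: 2102, 2113, 2119, 2124, 2130, 2141, 2147, 2152, 2158, 2169 — 10 in total.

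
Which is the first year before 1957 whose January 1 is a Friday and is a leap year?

1932

Jan 1 advances by 2 weekdays after a leap year and by 1 after a common year.
1957: Jan 1 is Tuesday.
1956: Sunday (leap)
1955: Saturday
1954: Friday
1953: Thursday
1952: Tuesday (leap)
1951: Monday
1950: Sunday
1949: Saturday
1948: Thursday (leap)
1947: Wednesday
1946: Tuesday
1945: Monday
1944: Saturday (leap)
1943: Friday
1942: Thursday
1941: Wednesday
1940: Monday (leap)
1939: Sunday
1938: Saturday
1937: Friday
1936: Wednesday (leap)
1935: Tuesday
1934: Monday
1933: Sunday
1932: Friday (leap)
1932 begins on a Friday and is a leap year.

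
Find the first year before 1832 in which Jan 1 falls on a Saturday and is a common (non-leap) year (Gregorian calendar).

1831

Jan 1 advances by 2 weekdays after a leap year and by 1 after a common year.
1832: Jan 1 is Sunday (leap).
1831: Saturday
1831 begins on a Saturday and is a common year.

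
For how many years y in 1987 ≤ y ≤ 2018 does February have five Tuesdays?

1

February has 28 days (29 in leap years); it has five Tuesdays when Tuesday falls among the first (month-length − 28) days — i.e. when February 1 is Tuesday in a leap year (never in a common year).
February 1 by year: 1987:Sun 1988:Mon 1989:Wed 1990:Thu 1991:Fri 1992:Sat 1993:Mon 1994:Tue 1995:Wed 1996:Thu 1997:Sat 1998:Sun 1999:Mon 2000:Tue✓ 2001:Thu 2002:Fri 2003:Sat 2004:Sun 2005:Tue 2006:Wed 2007:Thu 2008:Fri 2009:Sun 2010:Mon 2011:Tue 2012:Wed 2013:Fri 2014:Sat 2015:Sun 2016:Mon 2017:Wed 2018:Thu
Years with five Tuesdays: 2000 → 1.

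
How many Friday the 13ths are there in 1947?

1

Check the 13th of each month of 1947: Jan 13: Mon, Feb 13: Thu, Mar 13: Thu, Apr 13: Sun, May 13: Tue, Jun 13: Fri, Jul 13: Sun, Aug 13: Wed, Sep 13: Sat, Oct 13: Mon, Nov 13: Thu, Dec 13: Sat.
Friday occurs in June — 1 month.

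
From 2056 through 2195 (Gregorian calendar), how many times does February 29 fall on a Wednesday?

6

Leap years in 2056–2195: 34 of them.
Feb 29 weekday advances by 5 (mod 7) from one leap year to the next four years later (or differs when a century non-leap intervenes).
Leap-day weekdays: 2056:Tue 2060:Sun 2064:Fri 2068:Wed✓ 2072:Mon 2076:Sat 2080:Thu 2084:Tue 2088:Sun 2092:Fri 2096:Wed✓ 2104:Fri 2108:Wed✓ …(8 more)… 2144:Sat 2148:Thu 2152:Tue 2156:Sun 2160:Fri 2164:Wed✓ 2168:Mon 2172:Sat 2176:Thu 2180:Tue 2184:Sun 2188:Fri 2192:Wed✓
Wednesday: 2068, 2096, 2108, 2136, 2164, 2192 → 6.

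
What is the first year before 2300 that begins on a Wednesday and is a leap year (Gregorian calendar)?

2296

Jan 1 advances by 2 weekdays after a leap year and by 1 after a common year.
2300: Jan 1 is Monday.
2299: Sunday
2298: Saturday
2297: Friday
2296: Wednesday (leap)
2296 begins on a Wednesday and is a leap year.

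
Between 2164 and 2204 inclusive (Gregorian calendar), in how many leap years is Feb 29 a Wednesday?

3

Leap years in 2164–2204: 10 of them.
Feb 29 weekday advances by 5 (mod 7) from one leap year to the next four years later (or differs when a century non-leap intervenes).
Leap-day weekdays: 2164:Wed✓ 2168:Mon 2172:Sat 2176:Thu 2180:Tue 2184:Sun 2188:Fri 2192:Wed✓ 2196:Mon 2204:Wed✓
Wednesday: 2164, 2192, 2204 → 3.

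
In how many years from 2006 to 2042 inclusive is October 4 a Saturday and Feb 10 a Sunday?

2

Check each year's weekday for October 4 and Feb 10:
  2006: Wed/Fri  2007: Thu/Sat  2008: Sat/Sun ✓  2009: Sun/Tue  2010: Mon/Wed  2011: Tue/Thu  2012: Thu/Fri  2013: Fri/Sun  2014: Sat/Mon  2015: Sun/Tue  2016: Tue/Wed  2017: Wed/Fri  2018: Thu/Sat  2019: Fri/Sun  …(9 more)…  2029: Thu/Sat  2030: Fri/Sun  2031: Sat/Mon  2032: Mon/Tue  2033: Tue/Thu  2034: Wed/Fri  2035: Thu/Sat  2036: Sat/Sun ✓  2037: Sun/Tue  2038: Mon/Wed  2039: Tue/Thu  2040: Thu/Fri  2041: Fri/Sun  2042: Sat/Mon
Both conditions hold in: 2008, 2036 — 2.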